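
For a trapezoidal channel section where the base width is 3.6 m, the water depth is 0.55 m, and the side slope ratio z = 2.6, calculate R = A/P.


For a trapezoidal section with side slope z:
A = (b + z*y)*y = (3.6 + 2.6*0.55)*0.55 = 2.767 m^2.
P = b + 2*y*sqrt(1 + z^2) = 3.6 + 2*0.55*sqrt(1 + 2.6^2) = 6.664 m.
R = A/P = 2.767 / 6.664 = 0.4151 m.

0.4151


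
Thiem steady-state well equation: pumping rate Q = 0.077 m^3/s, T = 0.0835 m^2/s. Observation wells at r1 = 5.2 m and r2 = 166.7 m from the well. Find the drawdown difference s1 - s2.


Thiem equation: s1 - s2 = Q/(2*pi*T) * ln(r2/r1).
ln(r2/r1) = ln(166.7/5.2) = 3.4675.
Q/(2*pi*T) = 0.077 / (2*pi*0.0835) = 0.077 / 0.5246 = 0.1468.
s1 - s2 = 0.1468 * 3.4675 = 0.5089 m.

0.5089


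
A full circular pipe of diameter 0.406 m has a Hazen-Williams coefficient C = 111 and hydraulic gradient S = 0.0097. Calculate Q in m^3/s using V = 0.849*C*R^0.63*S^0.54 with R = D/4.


For a full circular pipe, R = D/4 = 0.406/4 = 0.1015 m.
V = 0.849 * 111 * 0.1015^0.63 * 0.0097^0.54
  = 0.849 * 111 * 0.236632 * 0.081819
  = 1.8246 m/s.
Pipe area A = pi*D^2/4 = pi*0.406^2/4 = 0.1295 m^2.
Q = A * V = 0.1295 * 1.8246 = 0.2362 m^3/s.

0.2362


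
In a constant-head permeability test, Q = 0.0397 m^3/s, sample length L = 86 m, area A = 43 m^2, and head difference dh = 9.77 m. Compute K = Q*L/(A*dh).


From K = Q*L / (A*dh):
Numerator: Q*L = 0.0397 * 86 = 3.4142.
Denominator: A*dh = 43 * 9.77 = 420.11.
K = 3.4142 / 420.11 = 0.008127 m/s.

0.008127


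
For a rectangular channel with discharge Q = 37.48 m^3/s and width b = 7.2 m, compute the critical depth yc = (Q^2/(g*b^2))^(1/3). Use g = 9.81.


Using yc = (Q^2 / (g * b^2))^(1/3):
Q^2 = 37.48^2 = 1404.75.
g * b^2 = 9.81 * 7.2^2 = 9.81 * 51.84 = 508.55.
Q^2 / (g*b^2) = 1404.75 / 508.55 = 2.7623.
yc = 2.7623^(1/3) = 1.4031 m.

1.4031


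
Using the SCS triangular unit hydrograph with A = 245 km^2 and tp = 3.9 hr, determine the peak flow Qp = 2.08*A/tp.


SCS formula: Qp = 2.08 * A / tp.
Qp = 2.08 * 245 / 3.9
   = 509.6 / 3.9
   = 130.67 m^3/s per cm.

130.67


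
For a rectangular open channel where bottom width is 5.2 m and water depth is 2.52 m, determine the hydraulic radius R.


For a rectangular section:
Flow area A = b * y = 5.2 * 2.52 = 13.1 m^2.
Wetted perimeter P = b + 2y = 5.2 + 2*2.52 = 10.24 m.
Hydraulic radius R = A/P = 13.1 / 10.24 = 1.2797 m.

1.2797


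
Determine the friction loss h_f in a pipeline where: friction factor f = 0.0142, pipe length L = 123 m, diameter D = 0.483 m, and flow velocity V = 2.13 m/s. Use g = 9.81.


Darcy-Weisbach equation: h_f = f * (L/D) * V^2/(2g).
f * L/D = 0.0142 * 123/0.483 = 3.6161.
V^2/(2g) = 2.13^2 / (2*9.81) = 4.5369 / 19.62 = 0.2312 m.
h_f = 3.6161 * 0.2312 = 0.836 m.

0.836


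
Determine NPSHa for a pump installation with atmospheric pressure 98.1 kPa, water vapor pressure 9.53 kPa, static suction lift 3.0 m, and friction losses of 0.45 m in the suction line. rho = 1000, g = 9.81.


NPSHa = p_atm/(rho*g) - z_s - hf_s - p_vap/(rho*g).
p_atm/(rho*g) = 98.1*1000 / (1000*9.81) = 10.0 m.
p_vap/(rho*g) = 9.53*1000 / (1000*9.81) = 0.971 m.
NPSHa = 10.0 - 3.0 - 0.45 - 0.971
      = 5.58 m.

5.58


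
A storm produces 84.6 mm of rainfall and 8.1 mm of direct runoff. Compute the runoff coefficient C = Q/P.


The runoff coefficient C = runoff depth / rainfall depth.
C = 8.1 / 84.6
  = 0.0957.

0.0957


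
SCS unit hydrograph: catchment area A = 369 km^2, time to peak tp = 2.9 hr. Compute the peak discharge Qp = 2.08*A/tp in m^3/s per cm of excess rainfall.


SCS formula: Qp = 2.08 * A / tp.
Qp = 2.08 * 369 / 2.9
   = 767.52 / 2.9
   = 264.66 m^3/s per cm.

264.66


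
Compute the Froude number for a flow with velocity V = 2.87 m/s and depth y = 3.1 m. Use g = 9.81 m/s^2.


The Froude number is defined as Fr = V / sqrt(g*y).
g*y = 9.81 * 3.1 = 30.411.
sqrt(g*y) = sqrt(30.411) = 5.5146.
Fr = 2.87 / 5.5146 = 0.5204.

0.5204


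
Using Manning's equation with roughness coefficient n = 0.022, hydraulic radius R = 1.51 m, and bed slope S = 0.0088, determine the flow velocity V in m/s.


Manning's equation gives V = (1/n) * R^(2/3) * S^(1/2).
First, compute R^(2/3) = 1.51^(2/3) = 1.3162.
Next, S^(1/2) = 0.0088^(1/2) = 0.093808.
Then 1/n = 1/0.022 = 45.45.
V = 45.45 * 1.3162 * 0.093808 = 5.6122 m/s.

5.6122


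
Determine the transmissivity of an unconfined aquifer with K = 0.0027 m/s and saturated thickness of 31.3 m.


Transmissivity is defined as T = K * h.
T = 0.0027 * 31.3
  = 0.0845 m^2/s.

0.0845


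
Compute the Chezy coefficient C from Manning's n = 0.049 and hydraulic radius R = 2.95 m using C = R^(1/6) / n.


The Chezy coefficient relates to Manning's n through C = R^(1/6) / n.
R^(1/6) = 2.95^(1/6) = 1.197578.
C = 1.197578 / 0.049 = 24.44 m^(1/2)/s.

24.44


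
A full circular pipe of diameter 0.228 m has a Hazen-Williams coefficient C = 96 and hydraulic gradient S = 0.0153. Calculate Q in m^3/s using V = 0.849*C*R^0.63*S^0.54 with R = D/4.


For a full circular pipe, R = D/4 = 0.228/4 = 0.057 m.
V = 0.849 * 96 * 0.057^0.63 * 0.0153^0.54
  = 0.849 * 96 * 0.164513 * 0.104649
  = 1.4032 m/s.
Pipe area A = pi*D^2/4 = pi*0.228^2/4 = 0.0408 m^2.
Q = A * V = 0.0408 * 1.4032 = 0.0573 m^3/s.

0.0573


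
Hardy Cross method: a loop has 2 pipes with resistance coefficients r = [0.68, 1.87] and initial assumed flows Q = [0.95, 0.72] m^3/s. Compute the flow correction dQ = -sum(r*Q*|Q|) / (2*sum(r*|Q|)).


Numerator terms (r*Q*|Q|): 0.68*0.95*|0.95| = 0.6137; 1.87*0.72*|0.72| = 0.9694.
Sum of numerator = 1.5831.
Denominator terms (r*|Q|): 0.68*|0.95| = 0.646; 1.87*|0.72| = 1.3464.
2 * sum of denominator = 2 * 1.9924 = 3.9848.
dQ = -1.5831 / 3.9848 = -0.3973 m^3/s.

-0.3973


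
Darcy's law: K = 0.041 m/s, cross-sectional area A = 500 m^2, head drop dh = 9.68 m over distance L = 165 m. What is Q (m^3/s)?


Darcy's law: Q = K * A * i, where i = dh/L.
Hydraulic gradient i = 9.68 / 165 = 0.058667.
Q = 0.041 * 500 * 0.058667
  = 1.2027 m^3/s.

1.2027


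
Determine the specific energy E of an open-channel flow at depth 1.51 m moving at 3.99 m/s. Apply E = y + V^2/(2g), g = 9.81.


Specific energy E = y + V^2/(2g).
Velocity head = V^2/(2g) = 3.99^2 / (2*9.81) = 15.9201 / 19.62 = 0.8114 m.
E = 1.51 + 0.8114 = 2.3214 m.

2.3214


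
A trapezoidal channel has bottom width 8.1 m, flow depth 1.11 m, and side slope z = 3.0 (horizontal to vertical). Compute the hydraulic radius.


For a trapezoidal section with side slope z:
A = (b + z*y)*y = (8.1 + 3.0*1.11)*1.11 = 12.687 m^2.
P = b + 2*y*sqrt(1 + z^2) = 8.1 + 2*1.11*sqrt(1 + 3.0^2) = 15.12 m.
R = A/P = 12.687 / 15.12 = 0.8391 m.

0.8391


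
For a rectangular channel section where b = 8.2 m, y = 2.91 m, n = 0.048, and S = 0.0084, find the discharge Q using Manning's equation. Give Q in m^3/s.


For a rectangular channel, the cross-sectional area A = b * y = 8.2 * 2.91 = 23.86 m^2.
The wetted perimeter P = b + 2y = 8.2 + 2*2.91 = 14.02 m.
Hydraulic radius R = A/P = 23.86/14.02 = 1.702 m.
Velocity V = (1/n)*R^(2/3)*S^(1/2) = (1/0.048)*1.702^(2/3)*0.0084^(1/2) = 2.7219 m/s.
Discharge Q = A * V = 23.86 * 2.7219 = 64.95 m^3/s.

64.95


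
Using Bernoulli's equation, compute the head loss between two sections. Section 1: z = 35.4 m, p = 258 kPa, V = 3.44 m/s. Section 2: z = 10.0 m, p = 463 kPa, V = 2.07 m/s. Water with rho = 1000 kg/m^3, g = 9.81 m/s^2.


Total head at each section: H = z + p/(rho*g) + V^2/(2g).
H1 = 35.4 + 258*1000/(1000*9.81) + 3.44^2/(2*9.81)
   = 35.4 + 26.3 + 0.6031
   = 62.303 m.
H2 = 10.0 + 463*1000/(1000*9.81) + 2.07^2/(2*9.81)
   = 10.0 + 47.197 + 0.2184
   = 57.415 m.
h_L = H1 - H2 = 62.303 - 57.415 = 4.888 m.

4.888


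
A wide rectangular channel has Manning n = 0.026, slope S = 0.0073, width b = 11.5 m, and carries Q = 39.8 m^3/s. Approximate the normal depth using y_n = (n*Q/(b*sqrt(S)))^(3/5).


We use the wide-channel approximation y_n = (n*Q/(b*sqrt(S)))^(3/5).
sqrt(S) = sqrt(0.0073) = 0.08544.
Numerator: n*Q = 0.026 * 39.8 = 1.0348.
Denominator: b*sqrt(S) = 11.5 * 0.08544 = 0.98256.
arg = 1.0532.
y_n = 1.0532^(3/5) = 1.0316 m.

1.0316


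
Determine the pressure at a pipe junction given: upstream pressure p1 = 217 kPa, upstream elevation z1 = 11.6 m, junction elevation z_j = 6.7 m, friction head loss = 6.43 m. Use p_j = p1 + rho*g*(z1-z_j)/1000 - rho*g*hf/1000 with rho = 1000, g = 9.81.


Junction pressure: p_j = p1 + rho*g*(z1 - z_j)/1000 - rho*g*hf/1000.
Elevation term = 1000*9.81*(11.6 - 6.7)/1000 = 48.069 kPa.
Friction term = 1000*9.81*6.43/1000 = 63.078 kPa.
p_j = 217 + 48.069 - 63.078 = 201.99 kPa.

201.99


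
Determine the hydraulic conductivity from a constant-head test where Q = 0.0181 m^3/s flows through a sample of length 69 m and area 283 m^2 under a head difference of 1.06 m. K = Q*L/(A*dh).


From K = Q*L / (A*dh):
Numerator: Q*L = 0.0181 * 69 = 1.2489.
Denominator: A*dh = 283 * 1.06 = 299.98.
K = 1.2489 / 299.98 = 0.004163 m/s.

0.004163


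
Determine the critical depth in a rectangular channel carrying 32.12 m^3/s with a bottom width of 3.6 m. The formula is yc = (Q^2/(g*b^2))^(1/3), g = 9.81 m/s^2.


Using yc = (Q^2 / (g * b^2))^(1/3):
Q^2 = 32.12^2 = 1031.69.
g * b^2 = 9.81 * 3.6^2 = 9.81 * 12.96 = 127.14.
Q^2 / (g*b^2) = 1031.69 / 127.14 = 8.1146.
yc = 8.1146^(1/3) = 2.0095 m.

2.0095


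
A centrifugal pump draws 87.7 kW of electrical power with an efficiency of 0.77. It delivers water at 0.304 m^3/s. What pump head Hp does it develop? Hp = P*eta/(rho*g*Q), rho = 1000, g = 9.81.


Pump head formula: Hp = P * eta / (rho * g * Q).
Numerator: P * eta = 87.7 * 1000 * 0.77 = 67529.0 W.
Denominator: rho * g * Q = 1000 * 9.81 * 0.304 = 2982.24.
Hp = 67529.0 / 2982.24 = 22.64 m.

22.64


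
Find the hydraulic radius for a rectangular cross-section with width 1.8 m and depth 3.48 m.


For a rectangular section:
Flow area A = b * y = 1.8 * 3.48 = 6.26 m^2.
Wetted perimeter P = b + 2y = 1.8 + 2*3.48 = 8.76 m.
Hydraulic radius R = A/P = 6.26 / 8.76 = 0.7151 m.

0.7151


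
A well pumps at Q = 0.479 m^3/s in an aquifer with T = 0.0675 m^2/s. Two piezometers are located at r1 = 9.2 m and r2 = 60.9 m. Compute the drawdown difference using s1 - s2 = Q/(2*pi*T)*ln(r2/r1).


Thiem equation: s1 - s2 = Q/(2*pi*T) * ln(r2/r1).
ln(r2/r1) = ln(60.9/9.2) = 1.89.
Q/(2*pi*T) = 0.479 / (2*pi*0.0675) = 0.479 / 0.4241 = 1.1294.
s1 - s2 = 1.1294 * 1.89 = 2.1346 m.

2.1346


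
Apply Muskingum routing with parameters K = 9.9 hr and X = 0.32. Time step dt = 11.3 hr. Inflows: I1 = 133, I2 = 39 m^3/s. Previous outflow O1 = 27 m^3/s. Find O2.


Muskingum coefficients:
denom = 2*K*(1-X) + dt = 2*9.9*(1-0.32) + 11.3 = 24.764.
C0 = (dt - 2*K*X)/denom = (11.3 - 2*9.9*0.32)/24.764 = 0.2005.
C1 = (dt + 2*K*X)/denom = (11.3 + 2*9.9*0.32)/24.764 = 0.7122.
C2 = (2*K*(1-X) - dt)/denom = 0.0874.
O2 = C0*I2 + C1*I1 + C2*O1
   = 0.2005*39 + 0.7122*133 + 0.0874*27
   = 104.89 m^3/s.

104.89


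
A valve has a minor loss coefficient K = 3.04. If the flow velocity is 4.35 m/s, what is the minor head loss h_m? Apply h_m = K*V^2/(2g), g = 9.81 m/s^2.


Minor loss formula: h_m = K * V^2/(2g).
V^2 = 4.35^2 = 18.9225.
V^2/(2g) = 18.9225 / 19.62 = 0.9644 m.
h_m = 3.04 * 0.9644 = 2.9319 m.

2.9319


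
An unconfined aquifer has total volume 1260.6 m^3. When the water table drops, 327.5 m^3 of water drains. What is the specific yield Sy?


Specific yield Sy = Volume drained / Total volume.
Sy = 327.5 / 1260.6
   = 0.2598.

0.2598


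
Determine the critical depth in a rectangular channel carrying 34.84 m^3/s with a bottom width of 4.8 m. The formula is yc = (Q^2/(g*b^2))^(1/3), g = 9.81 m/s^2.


Using yc = (Q^2 / (g * b^2))^(1/3):
Q^2 = 34.84^2 = 1213.83.
g * b^2 = 9.81 * 4.8^2 = 9.81 * 23.04 = 226.02.
Q^2 / (g*b^2) = 1213.83 / 226.02 = 5.3705.
yc = 5.3705^(1/3) = 1.7512 m.

1.7512


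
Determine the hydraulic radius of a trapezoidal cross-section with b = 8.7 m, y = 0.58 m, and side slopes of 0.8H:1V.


For a trapezoidal section with side slope z:
A = (b + z*y)*y = (8.7 + 0.8*0.58)*0.58 = 5.315 m^2.
P = b + 2*y*sqrt(1 + z^2) = 8.7 + 2*0.58*sqrt(1 + 0.8^2) = 10.186 m.
R = A/P = 5.315 / 10.186 = 0.5218 m.

0.5218


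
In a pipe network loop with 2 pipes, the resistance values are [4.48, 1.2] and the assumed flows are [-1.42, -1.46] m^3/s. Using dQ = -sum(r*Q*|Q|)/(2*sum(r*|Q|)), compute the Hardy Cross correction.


Numerator terms (r*Q*|Q|): 4.48*-1.42*|-1.42| = -9.0335; 1.2*-1.46*|-1.46| = -2.5579.
Sum of numerator = -11.5914.
Denominator terms (r*|Q|): 4.48*|-1.42| = 6.3616; 1.2*|-1.46| = 1.752.
2 * sum of denominator = 2 * 8.1136 = 16.2272.
dQ = --11.5914 / 16.2272 = 0.7143 m^3/s.

0.7143


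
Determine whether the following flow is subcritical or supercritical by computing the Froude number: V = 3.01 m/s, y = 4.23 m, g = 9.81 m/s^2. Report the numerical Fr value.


The Froude number is defined as Fr = V / sqrt(g*y).
g*y = 9.81 * 4.23 = 41.4963.
sqrt(g*y) = sqrt(41.4963) = 6.4418.
Fr = 3.01 / 6.4418 = 0.4673.
Since Fr < 1, the flow is subcritical.

0.4673


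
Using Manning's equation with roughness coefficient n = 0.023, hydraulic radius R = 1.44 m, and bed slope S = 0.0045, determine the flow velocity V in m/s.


Manning's equation gives V = (1/n) * R^(2/3) * S^(1/2).
First, compute R^(2/3) = 1.44^(2/3) = 1.2752.
Next, S^(1/2) = 0.0045^(1/2) = 0.067082.
Then 1/n = 1/0.023 = 43.48.
V = 43.48 * 1.2752 * 0.067082 = 3.7192 m/s.

3.7192


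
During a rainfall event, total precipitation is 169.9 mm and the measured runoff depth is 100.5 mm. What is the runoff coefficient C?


The runoff coefficient C = runoff depth / rainfall depth.
C = 100.5 / 169.9
  = 0.5915.

0.5915


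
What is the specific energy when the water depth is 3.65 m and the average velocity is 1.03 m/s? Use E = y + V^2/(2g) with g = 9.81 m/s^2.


Specific energy E = y + V^2/(2g).
Velocity head = V^2/(2g) = 1.03^2 / (2*9.81) = 1.0609 / 19.62 = 0.0541 m.
E = 3.65 + 0.0541 = 3.7041 m.

3.7041


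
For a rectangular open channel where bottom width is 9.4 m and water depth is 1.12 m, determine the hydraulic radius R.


For a rectangular section:
Flow area A = b * y = 9.4 * 1.12 = 10.53 m^2.
Wetted perimeter P = b + 2y = 9.4 + 2*1.12 = 11.64 m.
Hydraulic radius R = A/P = 10.53 / 11.64 = 0.9045 m.

0.9045


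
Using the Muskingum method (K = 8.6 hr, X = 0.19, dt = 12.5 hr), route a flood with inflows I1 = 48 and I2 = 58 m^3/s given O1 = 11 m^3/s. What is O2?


Muskingum coefficients:
denom = 2*K*(1-X) + dt = 2*8.6*(1-0.19) + 12.5 = 26.432.
C0 = (dt - 2*K*X)/denom = (12.5 - 2*8.6*0.19)/26.432 = 0.3493.
C1 = (dt + 2*K*X)/denom = (12.5 + 2*8.6*0.19)/26.432 = 0.5965.
C2 = (2*K*(1-X) - dt)/denom = 0.0542.
O2 = C0*I2 + C1*I1 + C2*O1
   = 0.3493*58 + 0.5965*48 + 0.0542*11
   = 49.49 m^3/s.

49.49


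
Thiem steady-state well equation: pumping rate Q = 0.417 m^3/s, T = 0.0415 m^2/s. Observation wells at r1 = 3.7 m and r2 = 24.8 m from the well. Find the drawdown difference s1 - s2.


Thiem equation: s1 - s2 = Q/(2*pi*T) * ln(r2/r1).
ln(r2/r1) = ln(24.8/3.7) = 1.9025.
Q/(2*pi*T) = 0.417 / (2*pi*0.0415) = 0.417 / 0.2608 = 1.5992.
s1 - s2 = 1.5992 * 1.9025 = 3.0425 m.

3.0425


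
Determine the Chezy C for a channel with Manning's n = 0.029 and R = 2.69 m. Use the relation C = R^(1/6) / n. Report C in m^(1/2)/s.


The Chezy coefficient relates to Manning's n through C = R^(1/6) / n.
R^(1/6) = 2.69^(1/6) = 1.179303.
C = 1.179303 / 0.029 = 40.67 m^(1/2)/s.

40.67


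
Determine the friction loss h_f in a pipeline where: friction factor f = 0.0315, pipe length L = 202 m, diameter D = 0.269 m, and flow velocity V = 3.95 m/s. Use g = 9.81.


Darcy-Weisbach equation: h_f = f * (L/D) * V^2/(2g).
f * L/D = 0.0315 * 202/0.269 = 23.6543.
V^2/(2g) = 3.95^2 / (2*9.81) = 15.6025 / 19.62 = 0.7952 m.
h_f = 23.6543 * 0.7952 = 18.811 m.

18.811


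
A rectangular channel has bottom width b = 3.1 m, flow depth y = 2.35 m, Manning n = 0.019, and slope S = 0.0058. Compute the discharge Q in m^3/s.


For a rectangular channel, the cross-sectional area A = b * y = 3.1 * 2.35 = 7.29 m^2.
The wetted perimeter P = b + 2y = 3.1 + 2*2.35 = 7.8 m.
Hydraulic radius R = A/P = 7.29/7.8 = 0.934 m.
Velocity V = (1/n)*R^(2/3)*S^(1/2) = (1/0.019)*0.934^(2/3)*0.0058^(1/2) = 3.8299 m/s.
Discharge Q = A * V = 7.29 * 3.8299 = 27.901 m^3/s.

27.901


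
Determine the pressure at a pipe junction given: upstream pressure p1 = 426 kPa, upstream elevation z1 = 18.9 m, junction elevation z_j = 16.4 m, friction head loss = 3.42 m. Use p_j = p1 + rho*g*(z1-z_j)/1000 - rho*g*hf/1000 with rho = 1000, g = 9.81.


Junction pressure: p_j = p1 + rho*g*(z1 - z_j)/1000 - rho*g*hf/1000.
Elevation term = 1000*9.81*(18.9 - 16.4)/1000 = 24.525 kPa.
Friction term = 1000*9.81*3.42/1000 = 33.55 kPa.
p_j = 426 + 24.525 - 33.55 = 416.97 kPa.

416.97


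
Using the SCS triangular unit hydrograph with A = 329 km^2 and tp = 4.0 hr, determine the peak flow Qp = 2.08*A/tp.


SCS formula: Qp = 2.08 * A / tp.
Qp = 2.08 * 329 / 4.0
   = 684.32 / 4.0
   = 171.08 m^3/s per cm.

171.08


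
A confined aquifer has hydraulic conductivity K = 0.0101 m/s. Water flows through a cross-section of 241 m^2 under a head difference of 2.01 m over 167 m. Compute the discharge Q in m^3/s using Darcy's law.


Darcy's law: Q = K * A * i, where i = dh/L.
Hydraulic gradient i = 2.01 / 167 = 0.012036.
Q = 0.0101 * 241 * 0.012036
  = 0.0293 m^3/s.

0.0293


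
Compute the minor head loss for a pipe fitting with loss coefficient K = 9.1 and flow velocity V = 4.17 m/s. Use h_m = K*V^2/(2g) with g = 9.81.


Minor loss formula: h_m = K * V^2/(2g).
V^2 = 4.17^2 = 17.3889.
V^2/(2g) = 17.3889 / 19.62 = 0.8863 m.
h_m = 9.1 * 0.8863 = 8.0652 m.

8.0652


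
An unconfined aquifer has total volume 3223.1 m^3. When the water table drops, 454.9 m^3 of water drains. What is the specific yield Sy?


Specific yield Sy = Volume drained / Total volume.
Sy = 454.9 / 3223.1
   = 0.1411.

0.1411


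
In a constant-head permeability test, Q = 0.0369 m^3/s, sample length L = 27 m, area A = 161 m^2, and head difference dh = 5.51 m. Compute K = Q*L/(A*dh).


From K = Q*L / (A*dh):
Numerator: Q*L = 0.0369 * 27 = 0.9963.
Denominator: A*dh = 161 * 5.51 = 887.11.
K = 0.9963 / 887.11 = 0.001123 m/s.

0.001123


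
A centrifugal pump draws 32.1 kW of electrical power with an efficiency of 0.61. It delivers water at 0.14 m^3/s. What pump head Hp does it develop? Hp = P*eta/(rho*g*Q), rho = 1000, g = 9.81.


Pump head formula: Hp = P * eta / (rho * g * Q).
Numerator: P * eta = 32.1 * 1000 * 0.61 = 19581.0 W.
Denominator: rho * g * Q = 1000 * 9.81 * 0.14 = 1373.4.
Hp = 19581.0 / 1373.4 = 14.26 m.

14.26


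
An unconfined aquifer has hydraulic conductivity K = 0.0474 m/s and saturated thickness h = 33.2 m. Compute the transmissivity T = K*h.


Transmissivity is defined as T = K * h.
T = 0.0474 * 33.2
  = 1.5737 m^2/s.

1.5737


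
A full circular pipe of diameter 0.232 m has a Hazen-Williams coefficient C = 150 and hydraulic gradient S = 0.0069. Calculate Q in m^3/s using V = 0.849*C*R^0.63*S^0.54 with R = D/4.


For a full circular pipe, R = D/4 = 0.232/4 = 0.058 m.
V = 0.849 * 150 * 0.058^0.63 * 0.0069^0.54
  = 0.849 * 150 * 0.166326 * 0.068074
  = 1.4419 m/s.
Pipe area A = pi*D^2/4 = pi*0.232^2/4 = 0.0423 m^2.
Q = A * V = 0.0423 * 1.4419 = 0.061 m^3/s.

0.061


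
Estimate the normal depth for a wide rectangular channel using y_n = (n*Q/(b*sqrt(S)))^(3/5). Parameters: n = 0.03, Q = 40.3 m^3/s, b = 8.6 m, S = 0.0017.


We use the wide-channel approximation y_n = (n*Q/(b*sqrt(S)))^(3/5).
sqrt(S) = sqrt(0.0017) = 0.041231.
Numerator: n*Q = 0.03 * 40.3 = 1.209.
Denominator: b*sqrt(S) = 8.6 * 0.041231 = 0.354587.
arg = 3.4096.
y_n = 3.4096^(3/5) = 2.0875 m.

2.0875


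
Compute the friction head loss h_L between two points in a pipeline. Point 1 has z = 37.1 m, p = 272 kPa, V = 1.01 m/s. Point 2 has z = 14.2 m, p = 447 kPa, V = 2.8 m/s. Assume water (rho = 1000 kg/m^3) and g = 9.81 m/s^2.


Total head at each section: H = z + p/(rho*g) + V^2/(2g).
H1 = 37.1 + 272*1000/(1000*9.81) + 1.01^2/(2*9.81)
   = 37.1 + 27.727 + 0.052
   = 64.879 m.
H2 = 14.2 + 447*1000/(1000*9.81) + 2.8^2/(2*9.81)
   = 14.2 + 45.566 + 0.3996
   = 60.165 m.
h_L = H1 - H2 = 64.879 - 60.165 = 4.713 m.

4.713


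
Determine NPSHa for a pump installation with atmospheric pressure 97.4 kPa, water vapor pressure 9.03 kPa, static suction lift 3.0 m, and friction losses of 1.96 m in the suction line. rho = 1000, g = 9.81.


NPSHa = p_atm/(rho*g) - z_s - hf_s - p_vap/(rho*g).
p_atm/(rho*g) = 97.4*1000 / (1000*9.81) = 9.929 m.
p_vap/(rho*g) = 9.03*1000 / (1000*9.81) = 0.92 m.
NPSHa = 9.929 - 3.0 - 1.96 - 0.92
      = 4.05 m.

4.05


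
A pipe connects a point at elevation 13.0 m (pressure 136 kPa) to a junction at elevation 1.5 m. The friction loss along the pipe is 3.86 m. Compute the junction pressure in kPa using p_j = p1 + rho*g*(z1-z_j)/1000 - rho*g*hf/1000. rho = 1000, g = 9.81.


Junction pressure: p_j = p1 + rho*g*(z1 - z_j)/1000 - rho*g*hf/1000.
Elevation term = 1000*9.81*(13.0 - 1.5)/1000 = 112.815 kPa.
Friction term = 1000*9.81*3.86/1000 = 37.867 kPa.
p_j = 136 + 112.815 - 37.867 = 210.95 kPa.

210.95


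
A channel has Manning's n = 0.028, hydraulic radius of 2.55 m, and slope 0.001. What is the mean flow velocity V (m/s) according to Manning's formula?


Manning's equation gives V = (1/n) * R^(2/3) * S^(1/2).
First, compute R^(2/3) = 2.55^(2/3) = 1.8665.
Next, S^(1/2) = 0.001^(1/2) = 0.031623.
Then 1/n = 1/0.028 = 35.71.
V = 35.71 * 1.8665 * 0.031623 = 2.108 m/s.

2.108


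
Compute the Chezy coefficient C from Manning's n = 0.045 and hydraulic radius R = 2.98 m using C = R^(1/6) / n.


The Chezy coefficient relates to Manning's n through C = R^(1/6) / n.
R^(1/6) = 2.98^(1/6) = 1.199599.
C = 1.199599 / 0.045 = 26.66 m^(1/2)/s.

26.66


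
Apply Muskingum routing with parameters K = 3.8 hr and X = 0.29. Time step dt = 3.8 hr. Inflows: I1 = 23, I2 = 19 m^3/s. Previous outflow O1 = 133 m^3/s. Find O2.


Muskingum coefficients:
denom = 2*K*(1-X) + dt = 2*3.8*(1-0.29) + 3.8 = 9.196.
C0 = (dt - 2*K*X)/denom = (3.8 - 2*3.8*0.29)/9.196 = 0.1736.
C1 = (dt + 2*K*X)/denom = (3.8 + 2*3.8*0.29)/9.196 = 0.6529.
C2 = (2*K*(1-X) - dt)/denom = 0.1736.
O2 = C0*I2 + C1*I1 + C2*O1
   = 0.1736*19 + 0.6529*23 + 0.1736*133
   = 41.4 m^3/s.

41.4


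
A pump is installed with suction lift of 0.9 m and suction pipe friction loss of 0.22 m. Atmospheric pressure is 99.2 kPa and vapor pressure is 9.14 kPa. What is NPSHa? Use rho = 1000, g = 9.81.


NPSHa = p_atm/(rho*g) - z_s - hf_s - p_vap/(rho*g).
p_atm/(rho*g) = 99.2*1000 / (1000*9.81) = 10.112 m.
p_vap/(rho*g) = 9.14*1000 / (1000*9.81) = 0.932 m.
NPSHa = 10.112 - 0.9 - 0.22 - 0.932
      = 8.06 m.

8.06


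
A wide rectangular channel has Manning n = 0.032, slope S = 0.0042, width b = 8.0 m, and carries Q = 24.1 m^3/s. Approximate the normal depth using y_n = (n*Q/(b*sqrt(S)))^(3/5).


We use the wide-channel approximation y_n = (n*Q/(b*sqrt(S)))^(3/5).
sqrt(S) = sqrt(0.0042) = 0.064807.
Numerator: n*Q = 0.032 * 24.1 = 0.7712.
Denominator: b*sqrt(S) = 8.0 * 0.064807 = 0.518456.
arg = 1.4875.
y_n = 1.4875^(3/5) = 1.269 m.

1.269


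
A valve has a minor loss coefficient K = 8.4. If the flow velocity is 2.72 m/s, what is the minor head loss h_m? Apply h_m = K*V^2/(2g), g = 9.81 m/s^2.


Minor loss formula: h_m = K * V^2/(2g).
V^2 = 2.72^2 = 7.3984.
V^2/(2g) = 7.3984 / 19.62 = 0.3771 m.
h_m = 8.4 * 0.3771 = 3.1675 m.

3.1675


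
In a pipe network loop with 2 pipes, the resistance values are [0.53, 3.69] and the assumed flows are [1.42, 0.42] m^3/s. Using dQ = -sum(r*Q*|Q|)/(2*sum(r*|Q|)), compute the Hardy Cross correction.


Numerator terms (r*Q*|Q|): 0.53*1.42*|1.42| = 1.0687; 3.69*0.42*|0.42| = 0.6509.
Sum of numerator = 1.7196.
Denominator terms (r*|Q|): 0.53*|1.42| = 0.7526; 3.69*|0.42| = 1.5498.
2 * sum of denominator = 2 * 2.3024 = 4.6048.
dQ = -1.7196 / 4.6048 = -0.3734 m^3/s.

-0.3734


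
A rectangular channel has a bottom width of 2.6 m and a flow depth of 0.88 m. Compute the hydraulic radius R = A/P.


For a rectangular section:
Flow area A = b * y = 2.6 * 0.88 = 2.29 m^2.
Wetted perimeter P = b + 2y = 2.6 + 2*0.88 = 4.36 m.
Hydraulic radius R = A/P = 2.29 / 4.36 = 0.5248 m.

0.5248


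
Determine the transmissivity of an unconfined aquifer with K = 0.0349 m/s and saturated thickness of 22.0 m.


Transmissivity is defined as T = K * h.
T = 0.0349 * 22.0
  = 0.7678 m^2/s.

0.7678


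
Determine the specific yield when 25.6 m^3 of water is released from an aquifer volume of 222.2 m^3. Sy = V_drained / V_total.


Specific yield Sy = Volume drained / Total volume.
Sy = 25.6 / 222.2
   = 0.1152.

0.1152


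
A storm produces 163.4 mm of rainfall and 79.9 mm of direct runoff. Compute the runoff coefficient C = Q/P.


The runoff coefficient C = runoff depth / rainfall depth.
C = 79.9 / 163.4
  = 0.489.

0.489


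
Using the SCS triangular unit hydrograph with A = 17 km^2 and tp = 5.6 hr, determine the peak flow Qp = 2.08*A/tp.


SCS formula: Qp = 2.08 * A / tp.
Qp = 2.08 * 17 / 5.6
   = 35.36 / 5.6
   = 6.31 m^3/s per cm.

6.31


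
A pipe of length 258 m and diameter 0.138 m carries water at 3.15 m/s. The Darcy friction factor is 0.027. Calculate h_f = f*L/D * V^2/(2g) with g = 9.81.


Darcy-Weisbach equation: h_f = f * (L/D) * V^2/(2g).
f * L/D = 0.027 * 258/0.138 = 50.4783.
V^2/(2g) = 3.15^2 / (2*9.81) = 9.9225 / 19.62 = 0.5057 m.
h_f = 50.4783 * 0.5057 = 25.529 m.

25.529


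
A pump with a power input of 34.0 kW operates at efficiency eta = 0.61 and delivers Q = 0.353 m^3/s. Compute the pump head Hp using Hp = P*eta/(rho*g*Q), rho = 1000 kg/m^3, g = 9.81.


Pump head formula: Hp = P * eta / (rho * g * Q).
Numerator: P * eta = 34.0 * 1000 * 0.61 = 20740.0 W.
Denominator: rho * g * Q = 1000 * 9.81 * 0.353 = 3462.93.
Hp = 20740.0 / 3462.93 = 5.99 m.

5.99


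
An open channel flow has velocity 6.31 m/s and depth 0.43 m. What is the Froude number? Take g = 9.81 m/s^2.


The Froude number is defined as Fr = V / sqrt(g*y).
g*y = 9.81 * 0.43 = 4.2183.
sqrt(g*y) = sqrt(4.2183) = 2.0539.
Fr = 6.31 / 2.0539 = 3.0723.

3.0723


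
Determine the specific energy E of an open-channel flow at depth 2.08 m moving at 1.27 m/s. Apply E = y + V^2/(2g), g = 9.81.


Specific energy E = y + V^2/(2g).
Velocity head = V^2/(2g) = 1.27^2 / (2*9.81) = 1.6129 / 19.62 = 0.0822 m.
E = 2.08 + 0.0822 = 2.1622 m.

2.1622


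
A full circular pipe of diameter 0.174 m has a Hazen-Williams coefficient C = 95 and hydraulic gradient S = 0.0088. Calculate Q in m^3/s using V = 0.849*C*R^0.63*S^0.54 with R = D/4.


For a full circular pipe, R = D/4 = 0.174/4 = 0.0435 m.
V = 0.849 * 95 * 0.0435^0.63 * 0.0088^0.54
  = 0.849 * 95 * 0.138755 * 0.077628
  = 0.8688 m/s.
Pipe area A = pi*D^2/4 = pi*0.174^2/4 = 0.0238 m^2.
Q = A * V = 0.0238 * 0.8688 = 0.0207 m^3/s.

0.0207


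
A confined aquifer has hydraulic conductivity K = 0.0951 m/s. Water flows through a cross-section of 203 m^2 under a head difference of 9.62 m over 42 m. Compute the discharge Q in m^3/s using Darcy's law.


Darcy's law: Q = K * A * i, where i = dh/L.
Hydraulic gradient i = 9.62 / 42 = 0.229048.
Q = 0.0951 * 203 * 0.229048
  = 4.4218 m^3/s.

4.4218


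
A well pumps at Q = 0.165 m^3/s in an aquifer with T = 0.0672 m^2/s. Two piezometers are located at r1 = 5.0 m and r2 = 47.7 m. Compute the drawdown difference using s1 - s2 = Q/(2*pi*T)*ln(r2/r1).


Thiem equation: s1 - s2 = Q/(2*pi*T) * ln(r2/r1).
ln(r2/r1) = ln(47.7/5.0) = 2.2555.
Q/(2*pi*T) = 0.165 / (2*pi*0.0672) = 0.165 / 0.4222 = 0.3908.
s1 - s2 = 0.3908 * 2.2555 = 0.8814 m.

0.8814


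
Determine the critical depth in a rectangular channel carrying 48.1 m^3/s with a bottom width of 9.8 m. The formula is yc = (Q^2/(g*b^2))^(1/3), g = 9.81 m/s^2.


Using yc = (Q^2 / (g * b^2))^(1/3):
Q^2 = 48.1^2 = 2313.61.
g * b^2 = 9.81 * 9.8^2 = 9.81 * 96.04 = 942.15.
Q^2 / (g*b^2) = 2313.61 / 942.15 = 2.4557.
yc = 2.4557^(1/3) = 1.3491 m.

1.3491


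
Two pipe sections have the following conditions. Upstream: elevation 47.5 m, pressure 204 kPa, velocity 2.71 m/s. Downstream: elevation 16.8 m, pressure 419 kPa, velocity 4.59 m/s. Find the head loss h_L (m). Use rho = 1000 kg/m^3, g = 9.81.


Total head at each section: H = z + p/(rho*g) + V^2/(2g).
H1 = 47.5 + 204*1000/(1000*9.81) + 2.71^2/(2*9.81)
   = 47.5 + 20.795 + 0.3743
   = 68.669 m.
H2 = 16.8 + 419*1000/(1000*9.81) + 4.59^2/(2*9.81)
   = 16.8 + 42.712 + 1.0738
   = 60.585 m.
h_L = H1 - H2 = 68.669 - 60.585 = 8.084 m.

8.084


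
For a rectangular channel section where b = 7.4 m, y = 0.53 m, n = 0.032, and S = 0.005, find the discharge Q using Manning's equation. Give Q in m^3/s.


For a rectangular channel, the cross-sectional area A = b * y = 7.4 * 0.53 = 3.92 m^2.
The wetted perimeter P = b + 2y = 7.4 + 2*0.53 = 8.46 m.
Hydraulic radius R = A/P = 3.92/8.46 = 0.4636 m.
Velocity V = (1/n)*R^(2/3)*S^(1/2) = (1/0.032)*0.4636^(2/3)*0.005^(1/2) = 1.3236 m/s.
Discharge Q = A * V = 3.92 * 1.3236 = 5.191 m^3/s.

5.191


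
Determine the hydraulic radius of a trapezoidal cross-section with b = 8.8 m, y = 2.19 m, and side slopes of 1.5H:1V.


For a trapezoidal section with side slope z:
A = (b + z*y)*y = (8.8 + 1.5*2.19)*2.19 = 26.466 m^2.
P = b + 2*y*sqrt(1 + z^2) = 8.8 + 2*2.19*sqrt(1 + 1.5^2) = 16.696 m.
R = A/P = 26.466 / 16.696 = 1.5852 m.

1.5852


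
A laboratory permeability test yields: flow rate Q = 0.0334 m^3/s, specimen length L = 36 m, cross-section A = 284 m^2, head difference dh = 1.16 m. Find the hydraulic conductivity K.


From K = Q*L / (A*dh):
Numerator: Q*L = 0.0334 * 36 = 1.2024.
Denominator: A*dh = 284 * 1.16 = 329.44.
K = 1.2024 / 329.44 = 0.00365 m/s.

0.00365


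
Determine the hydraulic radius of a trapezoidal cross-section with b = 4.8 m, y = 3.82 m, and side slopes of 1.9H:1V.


For a trapezoidal section with side slope z:
A = (b + z*y)*y = (4.8 + 1.9*3.82)*3.82 = 46.062 m^2.
P = b + 2*y*sqrt(1 + z^2) = 4.8 + 2*3.82*sqrt(1 + 1.9^2) = 21.204 m.
R = A/P = 46.062 / 21.204 = 2.1723 m.

2.1723


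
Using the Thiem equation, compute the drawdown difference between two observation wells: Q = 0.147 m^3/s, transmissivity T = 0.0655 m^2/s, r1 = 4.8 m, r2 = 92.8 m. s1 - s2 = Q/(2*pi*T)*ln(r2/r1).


Thiem equation: s1 - s2 = Q/(2*pi*T) * ln(r2/r1).
ln(r2/r1) = ln(92.8/4.8) = 2.9618.
Q/(2*pi*T) = 0.147 / (2*pi*0.0655) = 0.147 / 0.4115 = 0.3572.
s1 - s2 = 0.3572 * 2.9618 = 1.0579 m.

1.0579


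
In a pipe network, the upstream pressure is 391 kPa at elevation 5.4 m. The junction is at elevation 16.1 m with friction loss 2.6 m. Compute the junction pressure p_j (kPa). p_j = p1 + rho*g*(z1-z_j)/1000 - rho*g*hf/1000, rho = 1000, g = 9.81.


Junction pressure: p_j = p1 + rho*g*(z1 - z_j)/1000 - rho*g*hf/1000.
Elevation term = 1000*9.81*(5.4 - 16.1)/1000 = -104.967 kPa.
Friction term = 1000*9.81*2.6/1000 = 25.506 kPa.
p_j = 391 + -104.967 - 25.506 = 260.53 kPa.

260.53


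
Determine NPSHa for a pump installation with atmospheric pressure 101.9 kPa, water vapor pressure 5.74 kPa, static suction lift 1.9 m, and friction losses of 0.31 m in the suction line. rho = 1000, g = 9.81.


NPSHa = p_atm/(rho*g) - z_s - hf_s - p_vap/(rho*g).
p_atm/(rho*g) = 101.9*1000 / (1000*9.81) = 10.387 m.
p_vap/(rho*g) = 5.74*1000 / (1000*9.81) = 0.585 m.
NPSHa = 10.387 - 1.9 - 0.31 - 0.585
      = 7.59 m.

7.59


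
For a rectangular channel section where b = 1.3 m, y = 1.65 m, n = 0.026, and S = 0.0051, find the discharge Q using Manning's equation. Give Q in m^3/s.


For a rectangular channel, the cross-sectional area A = b * y = 1.3 * 1.65 = 2.15 m^2.
The wetted perimeter P = b + 2y = 1.3 + 2*1.65 = 4.6 m.
Hydraulic radius R = A/P = 2.15/4.6 = 0.4663 m.
Velocity V = (1/n)*R^(2/3)*S^(1/2) = (1/0.026)*0.4663^(2/3)*0.0051^(1/2) = 1.6517 m/s.
Discharge Q = A * V = 2.15 * 1.6517 = 3.543 m^3/s.

3.543


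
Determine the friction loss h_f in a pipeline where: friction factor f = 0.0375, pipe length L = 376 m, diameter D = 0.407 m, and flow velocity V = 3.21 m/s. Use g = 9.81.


Darcy-Weisbach equation: h_f = f * (L/D) * V^2/(2g).
f * L/D = 0.0375 * 376/0.407 = 34.6437.
V^2/(2g) = 3.21^2 / (2*9.81) = 10.3041 / 19.62 = 0.5252 m.
h_f = 34.6437 * 0.5252 = 18.194 m.

18.194


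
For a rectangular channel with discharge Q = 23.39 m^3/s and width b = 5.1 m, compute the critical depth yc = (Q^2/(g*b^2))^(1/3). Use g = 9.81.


Using yc = (Q^2 / (g * b^2))^(1/3):
Q^2 = 23.39^2 = 547.09.
g * b^2 = 9.81 * 5.1^2 = 9.81 * 26.01 = 255.16.
Q^2 / (g*b^2) = 547.09 / 255.16 = 2.1441.
yc = 2.1441^(1/3) = 1.2895 m.

1.2895


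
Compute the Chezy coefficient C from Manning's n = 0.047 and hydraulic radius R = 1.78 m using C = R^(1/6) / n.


The Chezy coefficient relates to Manning's n through C = R^(1/6) / n.
R^(1/6) = 1.78^(1/6) = 1.100872.
C = 1.100872 / 0.047 = 23.42 m^(1/2)/s.

23.42


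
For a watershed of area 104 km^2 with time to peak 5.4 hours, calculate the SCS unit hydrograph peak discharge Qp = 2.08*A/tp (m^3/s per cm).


SCS formula: Qp = 2.08 * A / tp.
Qp = 2.08 * 104 / 5.4
   = 216.32 / 5.4
   = 40.06 m^3/s per cm.

40.06


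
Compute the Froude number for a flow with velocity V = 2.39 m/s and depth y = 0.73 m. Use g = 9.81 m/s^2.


The Froude number is defined as Fr = V / sqrt(g*y).
g*y = 9.81 * 0.73 = 7.1613.
sqrt(g*y) = sqrt(7.1613) = 2.6761.
Fr = 2.39 / 2.6761 = 0.8931.

0.8931


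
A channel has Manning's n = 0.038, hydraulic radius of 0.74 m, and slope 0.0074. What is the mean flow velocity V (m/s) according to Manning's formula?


Manning's equation gives V = (1/n) * R^(2/3) * S^(1/2).
First, compute R^(2/3) = 0.74^(2/3) = 0.8181.
Next, S^(1/2) = 0.0074^(1/2) = 0.086023.
Then 1/n = 1/0.038 = 26.32.
V = 26.32 * 0.8181 * 0.086023 = 1.8521 m/s.

1.8521


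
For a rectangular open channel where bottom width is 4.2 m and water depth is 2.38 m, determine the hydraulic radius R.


For a rectangular section:
Flow area A = b * y = 4.2 * 2.38 = 10.0 m^2.
Wetted perimeter P = b + 2y = 4.2 + 2*2.38 = 8.96 m.
Hydraulic radius R = A/P = 10.0 / 8.96 = 1.1156 m.

1.1156


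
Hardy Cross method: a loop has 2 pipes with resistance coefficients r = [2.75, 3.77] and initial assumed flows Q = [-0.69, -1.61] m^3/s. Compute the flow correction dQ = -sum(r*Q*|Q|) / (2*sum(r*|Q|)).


Numerator terms (r*Q*|Q|): 2.75*-0.69*|-0.69| = -1.3093; 3.77*-1.61*|-1.61| = -9.7722.
Sum of numerator = -11.0815.
Denominator terms (r*|Q|): 2.75*|-0.69| = 1.8975; 3.77*|-1.61| = 6.0697.
2 * sum of denominator = 2 * 7.9672 = 15.9344.
dQ = --11.0815 / 15.9344 = 0.6954 m^3/s.

0.6954


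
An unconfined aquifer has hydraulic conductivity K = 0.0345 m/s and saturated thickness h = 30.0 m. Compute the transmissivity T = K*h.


Transmissivity is defined as T = K * h.
T = 0.0345 * 30.0
  = 1.035 m^2/s.

1.035


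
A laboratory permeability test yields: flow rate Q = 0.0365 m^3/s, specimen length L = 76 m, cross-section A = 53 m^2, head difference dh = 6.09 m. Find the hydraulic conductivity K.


From K = Q*L / (A*dh):
Numerator: Q*L = 0.0365 * 76 = 2.774.
Denominator: A*dh = 53 * 6.09 = 322.77.
K = 2.774 / 322.77 = 0.008594 m/s.

0.008594


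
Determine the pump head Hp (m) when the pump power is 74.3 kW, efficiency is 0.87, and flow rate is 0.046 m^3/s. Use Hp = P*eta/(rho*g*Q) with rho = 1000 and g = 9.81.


Pump head formula: Hp = P * eta / (rho * g * Q).
Numerator: P * eta = 74.3 * 1000 * 0.87 = 64641.0 W.
Denominator: rho * g * Q = 1000 * 9.81 * 0.046 = 451.26.
Hp = 64641.0 / 451.26 = 143.25 m.

143.25


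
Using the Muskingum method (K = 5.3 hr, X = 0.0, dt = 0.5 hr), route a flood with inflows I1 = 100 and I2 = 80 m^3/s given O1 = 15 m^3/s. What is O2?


Muskingum coefficients:
denom = 2*K*(1-X) + dt = 2*5.3*(1-0.0) + 0.5 = 11.1.
C0 = (dt - 2*K*X)/denom = (0.5 - 2*5.3*0.0)/11.1 = 0.045.
C1 = (dt + 2*K*X)/denom = (0.5 + 2*5.3*0.0)/11.1 = 0.045.
C2 = (2*K*(1-X) - dt)/denom = 0.9099.
O2 = C0*I2 + C1*I1 + C2*O1
   = 0.045*80 + 0.045*100 + 0.9099*15
   = 21.76 m^3/s.

21.76


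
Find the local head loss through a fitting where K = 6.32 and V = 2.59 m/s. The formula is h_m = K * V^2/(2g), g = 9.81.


Minor loss formula: h_m = K * V^2/(2g).
V^2 = 2.59^2 = 6.7081.
V^2/(2g) = 6.7081 / 19.62 = 0.3419 m.
h_m = 6.32 * 0.3419 = 2.1608 m.

2.1608


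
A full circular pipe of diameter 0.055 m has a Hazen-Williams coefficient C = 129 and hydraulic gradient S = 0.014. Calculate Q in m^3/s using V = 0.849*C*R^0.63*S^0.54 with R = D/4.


For a full circular pipe, R = D/4 = 0.055/4 = 0.0138 m.
V = 0.849 * 129 * 0.0138^0.63 * 0.014^0.54
  = 0.849 * 129 * 0.067163 * 0.099749
  = 0.7337 m/s.
Pipe area A = pi*D^2/4 = pi*0.055^2/4 = 0.0024 m^2.
Q = A * V = 0.0024 * 0.7337 = 0.0017 m^3/s.

0.0017


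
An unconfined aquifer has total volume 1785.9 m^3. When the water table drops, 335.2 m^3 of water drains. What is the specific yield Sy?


Specific yield Sy = Volume drained / Total volume.
Sy = 335.2 / 1785.9
   = 0.1877.

0.1877


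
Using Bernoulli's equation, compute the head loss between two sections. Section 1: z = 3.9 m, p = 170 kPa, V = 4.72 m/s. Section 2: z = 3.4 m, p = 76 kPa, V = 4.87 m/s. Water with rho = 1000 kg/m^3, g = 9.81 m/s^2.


Total head at each section: H = z + p/(rho*g) + V^2/(2g).
H1 = 3.9 + 170*1000/(1000*9.81) + 4.72^2/(2*9.81)
   = 3.9 + 17.329 + 1.1355
   = 22.365 m.
H2 = 3.4 + 76*1000/(1000*9.81) + 4.87^2/(2*9.81)
   = 3.4 + 7.747 + 1.2088
   = 12.356 m.
h_L = H1 - H2 = 22.365 - 12.356 = 10.009 m.

10.009


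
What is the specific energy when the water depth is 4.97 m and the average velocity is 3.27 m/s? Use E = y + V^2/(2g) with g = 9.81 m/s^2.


Specific energy E = y + V^2/(2g).
Velocity head = V^2/(2g) = 3.27^2 / (2*9.81) = 10.6929 / 19.62 = 0.545 m.
E = 4.97 + 0.545 = 5.515 m.

5.515


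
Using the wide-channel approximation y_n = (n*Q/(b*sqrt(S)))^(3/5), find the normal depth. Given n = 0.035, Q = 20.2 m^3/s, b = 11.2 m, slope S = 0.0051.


We use the wide-channel approximation y_n = (n*Q/(b*sqrt(S)))^(3/5).
sqrt(S) = sqrt(0.0051) = 0.071414.
Numerator: n*Q = 0.035 * 20.2 = 0.707.
Denominator: b*sqrt(S) = 11.2 * 0.071414 = 0.799837.
arg = 0.8839.
y_n = 0.8839^(3/5) = 0.9286 m.

0.9286


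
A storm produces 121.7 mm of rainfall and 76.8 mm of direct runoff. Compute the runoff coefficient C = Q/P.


The runoff coefficient C = runoff depth / rainfall depth.
C = 76.8 / 121.7
  = 0.6311.

0.6311


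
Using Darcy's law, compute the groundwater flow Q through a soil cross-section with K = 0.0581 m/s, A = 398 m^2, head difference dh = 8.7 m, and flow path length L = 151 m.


Darcy's law: Q = K * A * i, where i = dh/L.
Hydraulic gradient i = 8.7 / 151 = 0.057616.
Q = 0.0581 * 398 * 0.057616
  = 1.3323 m^3/s.

1.3323


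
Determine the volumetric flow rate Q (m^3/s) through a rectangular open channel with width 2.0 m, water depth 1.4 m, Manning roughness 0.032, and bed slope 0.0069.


For a rectangular channel, the cross-sectional area A = b * y = 2.0 * 1.4 = 2.8 m^2.
The wetted perimeter P = b + 2y = 2.0 + 2*1.4 = 4.8 m.
Hydraulic radius R = A/P = 2.8/4.8 = 0.5833 m.
Velocity V = (1/n)*R^(2/3)*S^(1/2) = (1/0.032)*0.5833^(2/3)*0.0069^(1/2) = 1.8123 m/s.
Discharge Q = A * V = 2.8 * 1.8123 = 5.074 m^3/s.

5.074


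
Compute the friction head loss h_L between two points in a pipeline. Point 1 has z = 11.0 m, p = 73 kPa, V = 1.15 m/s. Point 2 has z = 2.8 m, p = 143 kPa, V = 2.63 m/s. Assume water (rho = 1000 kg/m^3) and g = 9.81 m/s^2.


Total head at each section: H = z + p/(rho*g) + V^2/(2g).
H1 = 11.0 + 73*1000/(1000*9.81) + 1.15^2/(2*9.81)
   = 11.0 + 7.441 + 0.0674
   = 18.509 m.
H2 = 2.8 + 143*1000/(1000*9.81) + 2.63^2/(2*9.81)
   = 2.8 + 14.577 + 0.3525
   = 17.73 m.
h_L = H1 - H2 = 18.509 - 17.73 = 0.779 m.

0.779


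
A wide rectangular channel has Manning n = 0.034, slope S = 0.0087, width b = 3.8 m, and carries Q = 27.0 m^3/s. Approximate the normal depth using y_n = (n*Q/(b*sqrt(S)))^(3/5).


We use the wide-channel approximation y_n = (n*Q/(b*sqrt(S)))^(3/5).
sqrt(S) = sqrt(0.0087) = 0.093274.
Numerator: n*Q = 0.034 * 27.0 = 0.918.
Denominator: b*sqrt(S) = 3.8 * 0.093274 = 0.354441.
arg = 2.59.
y_n = 2.59^(3/5) = 1.77 m.

1.77
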